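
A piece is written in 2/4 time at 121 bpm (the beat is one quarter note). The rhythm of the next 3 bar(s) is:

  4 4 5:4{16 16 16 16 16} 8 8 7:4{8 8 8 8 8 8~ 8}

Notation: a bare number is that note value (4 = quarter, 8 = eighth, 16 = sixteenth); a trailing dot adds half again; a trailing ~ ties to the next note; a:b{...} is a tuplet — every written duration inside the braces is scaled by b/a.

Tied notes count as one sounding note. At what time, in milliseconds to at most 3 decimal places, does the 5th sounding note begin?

note 5 onset = 12/5b = 1190.083ms

1. 0.0ms @ 0 + 495.868ms (1)
2. 495.868ms @ 1 + 495.868ms (1)
3. 991.736ms @ 2 + 99.174ms (1/5)
4. 1090.909ms @ 11/5 + 99.174ms (1/5)
5. 1190.083ms @ 12/5 + 99.174ms (1/5)
6. 1289.256ms @ 13/5 + 99.174ms (1/5)
7. 1388.43ms @ 14/5 + 99.174ms (1/5)
8. 1487.603ms @ 3 + 247.934ms (1/2)
9. 1735.537ms @ 7/2 + 247.934ms (1/2)
10. 1983.471ms @ 4 + 141.677ms (2/7)
11. 2125.148ms @ 30/7 + 141.677ms (2/7)
12. 2266.824ms @ 32/7 + 141.677ms (2/7)
13. 2408.501ms @ 34/7 + 141.677ms (2/7)
14. 2550.177ms @ 36/7 + 141.677ms (2/7)
15. 2691.854ms @ 38/7 + 283.353ms (4/7)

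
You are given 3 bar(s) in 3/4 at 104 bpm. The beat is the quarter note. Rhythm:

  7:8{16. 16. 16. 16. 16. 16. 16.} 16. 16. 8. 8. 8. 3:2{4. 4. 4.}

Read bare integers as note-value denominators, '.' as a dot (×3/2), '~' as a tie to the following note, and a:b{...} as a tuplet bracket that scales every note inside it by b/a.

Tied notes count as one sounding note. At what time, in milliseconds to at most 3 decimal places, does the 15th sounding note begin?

1. 0.0ms @ 0 + 247.253ms (3/7)
2. 247.253ms @ 3/7 + 247.253ms (3/7)
3. 494.505ms @ 6/7 + 247.253ms (3/7)
4. 741.758ms @ 9/7 + 247.253ms (3/7)
5. 989.011ms @ 12/7 + 247.253ms (3/7)
6. 1236.264ms @ 15/7 + 247.253ms (3/7)
7. 1483.516ms @ 18/7 + 247.253ms (3/7)
8. 1730.769ms @ 3 + 216.346ms (3/8)
9. 1947.115ms @ 27/8 + 216.346ms (3/8)
10. 2163.462ms @ 15/4 + 432.692ms (3/4)
11. 2596.154ms @ 9/2 + 432.692ms (3/4)
12. 3028.846ms @ 21/4 + 432.692ms (3/4)
13. 3461.538ms @ 6 + 576.923ms (1)
14. 4038.462ms @ 7 + 576.923ms (1)
15. 4615.385ms @ 8 + 576.923ms (1)

note 15 onset = 8b = 4615.385ms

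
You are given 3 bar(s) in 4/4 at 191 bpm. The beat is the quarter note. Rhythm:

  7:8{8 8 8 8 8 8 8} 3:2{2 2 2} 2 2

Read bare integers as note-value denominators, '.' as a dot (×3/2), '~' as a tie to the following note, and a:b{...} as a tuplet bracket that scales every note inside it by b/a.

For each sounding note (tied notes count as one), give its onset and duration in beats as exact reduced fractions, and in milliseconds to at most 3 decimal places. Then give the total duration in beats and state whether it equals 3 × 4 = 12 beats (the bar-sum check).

1) 0.0ms=0b +179.506ms=4/7b
2) 179.506ms=4/7b +179.506ms=4/7b
3) 359.013ms=8/7b +179.506ms=4/7b
4) 538.519ms=12/7b +179.506ms=4/7b
5) 718.025ms=16/7b +179.506ms=4/7b
6) 897.532ms=20/7b +179.506ms=4/7b
7) 1077.038ms=24/7b +179.506ms=4/7b
8) 1256.545ms=4b +418.848ms=4/3b
9) 1675.393ms=16/3b +418.848ms=4/3b
10) 2094.241ms=20/3b +418.848ms=4/3b
11) 2513.089ms=8b +628.272ms=2b
12) 3141.361ms=10b +628.272ms=2b
Σ=12b of 12 (191bpm 4/4) — PASS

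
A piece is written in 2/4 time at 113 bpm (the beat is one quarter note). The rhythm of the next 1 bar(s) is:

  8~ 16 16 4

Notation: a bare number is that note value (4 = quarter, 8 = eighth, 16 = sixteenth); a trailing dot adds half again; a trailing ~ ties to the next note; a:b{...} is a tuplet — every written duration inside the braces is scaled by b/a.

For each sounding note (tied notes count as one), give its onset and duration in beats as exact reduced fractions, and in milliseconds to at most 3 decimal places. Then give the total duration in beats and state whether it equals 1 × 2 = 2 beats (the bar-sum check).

1) 0.0ms=0b +398.23ms=3/4b
2) 398.23ms=3/4b +132.743ms=1/4b
3) 530.973ms=1b +530.973ms=1b
Σ=2b of 2 (113bpm 2/4) — PASS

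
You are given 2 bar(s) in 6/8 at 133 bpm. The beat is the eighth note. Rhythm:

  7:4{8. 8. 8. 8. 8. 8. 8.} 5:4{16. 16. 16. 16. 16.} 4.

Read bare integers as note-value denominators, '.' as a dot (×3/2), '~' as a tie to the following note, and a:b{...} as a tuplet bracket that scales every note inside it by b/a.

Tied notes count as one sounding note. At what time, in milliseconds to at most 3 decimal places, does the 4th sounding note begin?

note 4 onset = 18/7b = 1160.043ms

1. 0.0ms @ 0 + 386.681ms (6/7)
2. 386.681ms @ 6/7 + 386.681ms (6/7)
3. 773.362ms @ 12/7 + 386.681ms (6/7)
4. 1160.043ms @ 18/7 + 386.681ms (6/7)
5. 1546.724ms @ 24/7 + 386.681ms (6/7)
6. 1933.405ms @ 30/7 + 386.681ms (6/7)
7. 2320.086ms @ 36/7 + 386.681ms (6/7)
8. 2706.767ms @ 6 + 270.677ms (3/5)
9. 2977.444ms @ 33/5 + 270.677ms (3/5)
10. 3248.12ms @ 36/5 + 270.677ms (3/5)
11. 3518.797ms @ 39/5 + 270.677ms (3/5)
12. 3789.474ms @ 42/5 + 270.677ms (3/5)
13. 4060.15ms @ 9 + 1353.383ms (3)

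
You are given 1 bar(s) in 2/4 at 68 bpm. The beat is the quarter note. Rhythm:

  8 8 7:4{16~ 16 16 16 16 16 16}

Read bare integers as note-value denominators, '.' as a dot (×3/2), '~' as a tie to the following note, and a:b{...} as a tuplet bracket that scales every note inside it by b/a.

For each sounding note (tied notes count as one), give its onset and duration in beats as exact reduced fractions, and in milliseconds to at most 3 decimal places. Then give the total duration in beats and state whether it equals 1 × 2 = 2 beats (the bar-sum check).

1) 0.0ms=0b +441.176ms=1/2b
2) 441.176ms=1/2b +441.176ms=1/2b
3) 882.353ms=1b +252.101ms=2/7b
4) 1134.454ms=9/7b +126.05ms=1/7b
5) 1260.504ms=10/7b +126.05ms=1/7b
6) 1386.555ms=11/7b +126.05ms=1/7b
7) 1512.605ms=12/7b +126.05ms=1/7b
8) 1638.655ms=13/7b +126.05ms=1/7b
Σ=2b of 2 (68bpm 2/4) — PASS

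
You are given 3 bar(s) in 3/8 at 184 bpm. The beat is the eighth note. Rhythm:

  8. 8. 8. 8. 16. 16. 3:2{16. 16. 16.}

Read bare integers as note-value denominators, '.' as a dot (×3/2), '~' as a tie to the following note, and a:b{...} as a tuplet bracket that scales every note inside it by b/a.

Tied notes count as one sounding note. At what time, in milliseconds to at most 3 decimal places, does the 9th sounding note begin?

1. 0.0ms @ 0 + 489.13ms (3/2)
2. 489.13ms @ 3/2 + 489.13ms (3/2)
3. 978.261ms @ 3 + 489.13ms (3/2)
4. 1467.391ms @ 9/2 + 489.13ms (3/2)
5. 1956.522ms @ 6 + 244.565ms (3/4)
6. 2201.087ms @ 27/4 + 244.565ms (3/4)
7. 2445.652ms @ 15/2 + 163.043ms (1/2)
8. 2608.696ms @ 8 + 163.043ms (1/2)
9. 2771.739ms @ 17/2 + 163.043ms (1/2)

note 9 onset = 17/2b = 2771.739ms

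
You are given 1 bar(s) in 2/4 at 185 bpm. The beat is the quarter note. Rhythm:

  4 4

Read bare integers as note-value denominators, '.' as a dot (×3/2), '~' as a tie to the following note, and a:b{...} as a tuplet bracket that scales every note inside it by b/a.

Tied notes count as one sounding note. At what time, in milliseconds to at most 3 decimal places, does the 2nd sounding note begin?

1. 0.0ms @ 0 + 324.324ms (1)
2. 324.324ms @ 1 + 324.324ms (1)

note 2 onset = 1b = 324.324ms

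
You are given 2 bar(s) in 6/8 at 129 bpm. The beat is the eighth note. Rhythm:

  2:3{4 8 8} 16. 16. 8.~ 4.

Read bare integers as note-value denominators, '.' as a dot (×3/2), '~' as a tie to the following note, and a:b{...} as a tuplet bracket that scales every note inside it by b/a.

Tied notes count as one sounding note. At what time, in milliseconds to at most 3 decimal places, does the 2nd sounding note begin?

note 2 onset = 3b = 1395.349ms

1. 0.0ms @ 0 + 1395.349ms (3)
2. 1395.349ms @ 3 + 697.674ms (3/2)
3. 2093.023ms @ 9/2 + 697.674ms (3/2)
4. 2790.698ms @ 6 + 348.837ms (3/4)
5. 3139.535ms @ 27/4 + 348.837ms (3/4)
6. 3488.372ms @ 15/2 + 2093.023ms (9/2)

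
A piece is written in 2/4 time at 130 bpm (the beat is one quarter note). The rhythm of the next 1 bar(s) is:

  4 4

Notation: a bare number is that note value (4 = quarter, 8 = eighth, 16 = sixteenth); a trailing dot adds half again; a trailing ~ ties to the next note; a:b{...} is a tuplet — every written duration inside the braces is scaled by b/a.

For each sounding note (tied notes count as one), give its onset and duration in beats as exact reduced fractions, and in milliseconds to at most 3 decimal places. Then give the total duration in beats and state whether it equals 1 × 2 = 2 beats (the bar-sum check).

1) 0.0ms=0b +461.538ms=1b
2) 461.538ms=1b +461.538ms=1b
Σ=2b of 2 (130bpm 2/4) — PASS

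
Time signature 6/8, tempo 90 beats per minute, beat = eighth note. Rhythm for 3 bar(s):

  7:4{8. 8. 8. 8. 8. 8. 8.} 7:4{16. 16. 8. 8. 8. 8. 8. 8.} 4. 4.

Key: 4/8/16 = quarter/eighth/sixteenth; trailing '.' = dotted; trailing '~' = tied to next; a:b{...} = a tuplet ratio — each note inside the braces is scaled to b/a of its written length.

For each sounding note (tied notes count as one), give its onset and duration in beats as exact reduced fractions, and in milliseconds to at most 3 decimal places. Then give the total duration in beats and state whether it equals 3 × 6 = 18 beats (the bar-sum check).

1) 0.0ms=0b +571.429ms=6/7b
2) 571.429ms=6/7b +571.429ms=6/7b
3) 1142.857ms=12/7b +571.429ms=6/7b
4) 1714.286ms=18/7b +571.429ms=6/7b
5) 2285.714ms=24/7b +571.429ms=6/7b
6) 2857.143ms=30/7b +571.429ms=6/7b
7) 3428.571ms=36/7b +571.429ms=6/7b
8) 4000.0ms=6b +285.714ms=3/7b
9) 4285.714ms=45/7b +285.714ms=3/7b
10) 4571.429ms=48/7b +571.429ms=6/7b
11) 5142.857ms=54/7b +571.429ms=6/7b
12) 5714.286ms=60/7b +571.429ms=6/7b
13) 6285.714ms=66/7b +571.429ms=6/7b
14) 6857.143ms=72/7b +571.429ms=6/7b
15) 7428.571ms=78/7b +571.429ms=6/7b
16) 8000.0ms=12b +2000.0ms=3b
17) 10000.0ms=15b +2000.0ms=3b
Σ=18b of 18 (90bpm 6/8) — PASS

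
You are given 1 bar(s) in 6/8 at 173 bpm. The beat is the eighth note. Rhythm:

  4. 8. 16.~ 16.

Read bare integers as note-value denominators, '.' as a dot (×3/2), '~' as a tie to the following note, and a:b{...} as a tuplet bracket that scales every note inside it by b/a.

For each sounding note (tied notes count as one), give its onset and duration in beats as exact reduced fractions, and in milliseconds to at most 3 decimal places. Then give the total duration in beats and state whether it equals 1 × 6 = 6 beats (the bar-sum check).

1) 0.0ms=0b +1040.462ms=3b
2) 1040.462ms=3b +520.231ms=3/2b
3) 1560.694ms=9/2b +520.231ms=3/2b
Σ=6b of 6 (173bpm 6/8) — PASS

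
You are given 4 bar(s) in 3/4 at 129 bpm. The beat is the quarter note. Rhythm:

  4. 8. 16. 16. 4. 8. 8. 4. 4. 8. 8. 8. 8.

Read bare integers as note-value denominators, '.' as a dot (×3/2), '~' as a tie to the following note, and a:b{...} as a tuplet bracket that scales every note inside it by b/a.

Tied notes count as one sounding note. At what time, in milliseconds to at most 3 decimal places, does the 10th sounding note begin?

1. 0.0ms @ 0 + 697.674ms (3/2)
2. 697.674ms @ 3/2 + 348.837ms (3/4)
3. 1046.512ms @ 9/4 + 174.419ms (3/8)
4. 1220.93ms @ 21/8 + 174.419ms (3/8)
5. 1395.349ms @ 3 + 697.674ms (3/2)
6. 2093.023ms @ 9/2 + 348.837ms (3/4)
7. 2441.86ms @ 21/4 + 348.837ms (3/4)
8. 2790.698ms @ 6 + 697.674ms (3/2)
9. 3488.372ms @ 15/2 + 697.674ms (3/2)
10. 4186.047ms @ 9 + 348.837ms (3/4)
11. 4534.884ms @ 39/4 + 348.837ms (3/4)
12. 4883.721ms @ 21/2 + 348.837ms (3/4)
13. 5232.558ms @ 45/4 + 348.837ms (3/4)

note 10 onset = 9b = 4186.047ms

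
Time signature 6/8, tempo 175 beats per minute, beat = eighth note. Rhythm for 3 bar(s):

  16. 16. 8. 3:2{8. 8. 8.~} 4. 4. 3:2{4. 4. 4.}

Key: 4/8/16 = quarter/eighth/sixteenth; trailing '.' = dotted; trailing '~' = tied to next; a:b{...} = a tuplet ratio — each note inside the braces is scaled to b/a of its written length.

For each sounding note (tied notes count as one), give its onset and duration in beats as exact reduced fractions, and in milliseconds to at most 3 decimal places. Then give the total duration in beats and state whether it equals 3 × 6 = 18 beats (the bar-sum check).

1) 0.0ms=0b +257.143ms=3/4b
2) 257.143ms=3/4b +257.143ms=3/4b
3) 514.286ms=3/2b +514.286ms=3/2b
4) 1028.571ms=3b +342.857ms=1b
5) 1371.429ms=4b +342.857ms=1b
6) 1714.286ms=5b +1371.429ms=4b
7) 3085.714ms=9b +1028.571ms=3b
8) 4114.286ms=12b +685.714ms=2b
9) 4800.0ms=14b +685.714ms=2b
10) 5485.714ms=16b +685.714ms=2b
Σ=18b of 18 (175bpm 6/8) — PASS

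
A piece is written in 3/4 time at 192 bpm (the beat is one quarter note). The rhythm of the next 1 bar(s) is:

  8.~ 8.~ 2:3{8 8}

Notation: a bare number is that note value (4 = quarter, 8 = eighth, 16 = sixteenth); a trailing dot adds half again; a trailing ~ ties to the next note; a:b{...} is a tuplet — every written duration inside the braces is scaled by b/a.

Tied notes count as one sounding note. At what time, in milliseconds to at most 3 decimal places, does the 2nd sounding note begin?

note 2 onset = 9/4b = 703.125ms

1. 0.0ms @ 0 + 703.125ms (9/4)
2. 703.125ms @ 9/4 + 234.375ms (3/4)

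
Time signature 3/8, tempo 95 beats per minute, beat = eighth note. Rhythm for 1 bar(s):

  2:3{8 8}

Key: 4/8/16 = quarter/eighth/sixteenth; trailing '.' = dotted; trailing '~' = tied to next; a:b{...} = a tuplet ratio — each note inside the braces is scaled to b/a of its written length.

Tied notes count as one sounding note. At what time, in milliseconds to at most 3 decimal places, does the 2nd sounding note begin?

1. 0.0ms @ 0 + 947.368ms (3/2)
2. 947.368ms @ 3/2 + 947.368ms (3/2)

note 2 onset = 3/2b = 947.368ms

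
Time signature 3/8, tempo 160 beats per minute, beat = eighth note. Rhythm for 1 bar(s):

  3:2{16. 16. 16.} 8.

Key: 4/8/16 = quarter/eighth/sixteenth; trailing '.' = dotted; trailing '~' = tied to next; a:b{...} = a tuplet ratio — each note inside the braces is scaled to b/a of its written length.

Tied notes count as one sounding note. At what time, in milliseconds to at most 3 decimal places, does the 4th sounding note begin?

1. 0.0ms @ 0 + 187.5ms (1/2)
2. 187.5ms @ 1/2 + 187.5ms (1/2)
3. 375.0ms @ 1 + 187.5ms (1/2)
4. 562.5ms @ 3/2 + 562.5ms (3/2)

note 4 onset = 3/2b = 562.5ms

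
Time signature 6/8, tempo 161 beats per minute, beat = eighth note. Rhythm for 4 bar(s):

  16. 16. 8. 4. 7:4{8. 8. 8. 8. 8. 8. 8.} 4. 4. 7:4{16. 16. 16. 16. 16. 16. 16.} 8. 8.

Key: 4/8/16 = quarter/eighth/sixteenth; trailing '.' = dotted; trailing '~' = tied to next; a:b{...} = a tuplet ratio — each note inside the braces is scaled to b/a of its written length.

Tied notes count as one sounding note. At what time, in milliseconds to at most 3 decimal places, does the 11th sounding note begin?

1. 0.0ms @ 0 + 279.503ms (3/4)
2. 279.503ms @ 3/4 + 279.503ms (3/4)
3. 559.006ms @ 3/2 + 559.006ms (3/2)
4. 1118.012ms @ 3 + 1118.012ms (3)
5. 2236.025ms @ 6 + 319.432ms (6/7)
6. 2555.457ms @ 48/7 + 319.432ms (6/7)
7. 2874.889ms @ 54/7 + 319.432ms (6/7)
8. 3194.321ms @ 60/7 + 319.432ms (6/7)
9. 3513.753ms @ 66/7 + 319.432ms (6/7)
10. 3833.185ms @ 72/7 + 319.432ms (6/7)
11. 4152.618ms @ 78/7 + 319.432ms (6/7)
12. 4472.05ms @ 12 + 1118.012ms (3)
13. 5590.062ms @ 15 + 1118.012ms (3)
14. 6708.075ms @ 18 + 159.716ms (3/7)
15. 6867.791ms @ 129/7 + 159.716ms (3/7)
16. 7027.507ms @ 132/7 + 159.716ms (3/7)
17. 7187.223ms @ 135/7 + 159.716ms (3/7)
18. 7346.939ms @ 138/7 + 159.716ms (3/7)
19. 7506.655ms @ 141/7 + 159.716ms (3/7)
20. 7666.371ms @ 144/7 + 159.716ms (3/7)
21. 7826.087ms @ 21 + 559.006ms (3/2)
22. 8385.093ms @ 45/2 + 559.006ms (3/2)

note 11 onset = 78/7b = 4152.618ms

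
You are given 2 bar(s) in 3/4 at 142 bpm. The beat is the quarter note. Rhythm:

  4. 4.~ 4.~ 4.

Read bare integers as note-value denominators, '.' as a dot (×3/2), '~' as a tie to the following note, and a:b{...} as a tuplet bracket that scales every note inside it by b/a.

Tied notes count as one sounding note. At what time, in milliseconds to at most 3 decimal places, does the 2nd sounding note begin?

note 2 onset = 3/2b = 633.803ms

1. 0.0ms @ 0 + 633.803ms (3/2)
2. 633.803ms @ 3/2 + 1901.408ms (9/2)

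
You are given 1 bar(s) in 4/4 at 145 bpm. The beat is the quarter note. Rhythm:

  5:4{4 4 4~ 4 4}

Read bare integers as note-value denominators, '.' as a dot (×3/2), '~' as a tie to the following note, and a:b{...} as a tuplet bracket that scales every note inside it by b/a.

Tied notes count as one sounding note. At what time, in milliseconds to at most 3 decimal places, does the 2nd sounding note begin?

1. 0.0ms @ 0 + 331.034ms (4/5)
2. 331.034ms @ 4/5 + 331.034ms (4/5)
3. 662.069ms @ 8/5 + 662.069ms (8/5)
4. 1324.138ms @ 16/5 + 331.034ms (4/5)

note 2 onset = 4/5b = 331.034ms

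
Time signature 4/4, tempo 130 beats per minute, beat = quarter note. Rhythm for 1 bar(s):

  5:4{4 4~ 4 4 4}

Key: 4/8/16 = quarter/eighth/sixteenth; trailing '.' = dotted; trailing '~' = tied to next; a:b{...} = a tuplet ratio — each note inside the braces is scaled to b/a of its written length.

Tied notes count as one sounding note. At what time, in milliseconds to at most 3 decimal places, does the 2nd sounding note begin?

1. 0.0ms @ 0 + 369.231ms (4/5)
2. 369.231ms @ 4/5 + 738.462ms (8/5)
3. 1107.692ms @ 12/5 + 369.231ms (4/5)
4. 1476.923ms @ 16/5 + 369.231ms (4/5)

note 2 onset = 4/5b = 369.231ms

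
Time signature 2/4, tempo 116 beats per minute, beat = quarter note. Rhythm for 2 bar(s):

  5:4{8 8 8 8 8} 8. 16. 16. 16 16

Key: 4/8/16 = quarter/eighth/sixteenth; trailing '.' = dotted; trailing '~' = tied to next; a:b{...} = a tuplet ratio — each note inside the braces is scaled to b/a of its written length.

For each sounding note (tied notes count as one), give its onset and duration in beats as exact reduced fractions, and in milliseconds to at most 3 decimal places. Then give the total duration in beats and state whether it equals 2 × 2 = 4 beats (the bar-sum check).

1) 0.0ms=0b +206.897ms=2/5b
2) 206.897ms=2/5b +206.897ms=2/5b
3) 413.793ms=4/5b +206.897ms=2/5b
4) 620.69ms=6/5b +206.897ms=2/5b
5) 827.586ms=8/5b +206.897ms=2/5b
6) 1034.483ms=2b +387.931ms=3/4b
7) 1422.414ms=11/4b +193.966ms=3/8b
8) 1616.379ms=25/8b +193.966ms=3/8b
9) 1810.345ms=7/2b +129.31ms=1/4b
10) 1939.655ms=15/4b +129.31ms=1/4b
Σ=4b of 4 (116bpm 2/4) — PASS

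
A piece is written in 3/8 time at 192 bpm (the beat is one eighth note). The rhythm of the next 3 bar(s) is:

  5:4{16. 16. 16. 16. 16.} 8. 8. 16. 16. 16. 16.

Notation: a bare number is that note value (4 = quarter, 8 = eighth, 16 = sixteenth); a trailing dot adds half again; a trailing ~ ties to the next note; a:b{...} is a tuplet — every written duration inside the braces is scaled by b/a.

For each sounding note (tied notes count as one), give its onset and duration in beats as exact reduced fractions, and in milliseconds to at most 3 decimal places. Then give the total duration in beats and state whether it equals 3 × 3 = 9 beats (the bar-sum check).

1) 0.0ms=0b +187.5ms=3/5b
2) 187.5ms=3/5b +187.5ms=3/5b
3) 375.0ms=6/5b +187.5ms=3/5b
4) 562.5ms=9/5b +187.5ms=3/5b
5) 750.0ms=12/5b +187.5ms=3/5b
6) 937.5ms=3b +468.75ms=3/2b
7) 1406.25ms=9/2b +468.75ms=3/2b
8) 1875.0ms=6b +234.375ms=3/4b
9) 2109.375ms=27/4b +234.375ms=3/4b
10) 2343.75ms=15/2b +234.375ms=3/4b
11) 2578.125ms=33/4b +234.375ms=3/4b
Σ=9b of 9 (192bpm 3/8) — PASS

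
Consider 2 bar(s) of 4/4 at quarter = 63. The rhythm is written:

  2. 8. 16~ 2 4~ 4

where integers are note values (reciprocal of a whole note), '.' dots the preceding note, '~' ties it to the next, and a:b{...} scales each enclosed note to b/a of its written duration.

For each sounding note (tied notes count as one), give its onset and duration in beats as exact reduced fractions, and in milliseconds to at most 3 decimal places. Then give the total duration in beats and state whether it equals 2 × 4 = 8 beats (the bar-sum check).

1) 0.0ms=0b +2857.143ms=3b
2) 2857.143ms=3b +714.286ms=3/4b
3) 3571.429ms=15/4b +2142.857ms=9/4b
4) 5714.286ms=6b +1904.762ms=2b
Σ=8b of 8 (63bpm 4/4) — PASS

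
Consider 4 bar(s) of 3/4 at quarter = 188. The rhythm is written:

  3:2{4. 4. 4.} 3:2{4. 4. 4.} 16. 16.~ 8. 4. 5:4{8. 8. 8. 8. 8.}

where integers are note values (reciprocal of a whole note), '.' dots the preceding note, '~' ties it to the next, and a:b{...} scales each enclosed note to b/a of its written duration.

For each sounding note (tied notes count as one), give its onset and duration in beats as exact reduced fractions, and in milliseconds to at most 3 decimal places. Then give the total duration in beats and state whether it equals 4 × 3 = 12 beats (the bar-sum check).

1) 0.0ms=0b +319.149ms=1b
2) 319.149ms=1b +319.149ms=1b
3) 638.298ms=2b +319.149ms=1b
4) 957.447ms=3b +319.149ms=1b
5) 1276.596ms=4b +319.149ms=1b
6) 1595.745ms=5b +319.149ms=1b
7) 1914.894ms=6b +119.681ms=3/8b
8) 2034.574ms=51/8b +359.043ms=9/8b
9) 2393.617ms=15/2b +478.723ms=3/2b
10) 2872.34ms=9b +191.489ms=3/5b
11) 3063.83ms=48/5b +191.489ms=3/5b
12) 3255.319ms=51/5b +191.489ms=3/5b
13) 3446.809ms=54/5b +191.489ms=3/5b
14) 3638.298ms=57/5b +191.489ms=3/5b
Σ=12b of 12 (188bpm 3/4) — PASS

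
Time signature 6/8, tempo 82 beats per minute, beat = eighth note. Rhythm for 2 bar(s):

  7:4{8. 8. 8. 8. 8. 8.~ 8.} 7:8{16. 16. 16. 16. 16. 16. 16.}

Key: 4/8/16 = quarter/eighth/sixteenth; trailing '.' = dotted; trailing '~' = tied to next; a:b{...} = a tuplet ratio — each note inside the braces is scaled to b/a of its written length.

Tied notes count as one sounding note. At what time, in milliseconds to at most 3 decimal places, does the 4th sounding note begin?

1. 0.0ms @ 0 + 627.178ms (6/7)
2. 627.178ms @ 6/7 + 627.178ms (6/7)
3. 1254.355ms @ 12/7 + 627.178ms (6/7)
4. 1881.533ms @ 18/7 + 627.178ms (6/7)
5. 2508.711ms @ 24/7 + 627.178ms (6/7)
6. 3135.889ms @ 30/7 + 1254.355ms (12/7)
7. 4390.244ms @ 6 + 627.178ms (6/7)
8. 5017.422ms @ 48/7 + 627.178ms (6/7)
9. 5644.599ms @ 54/7 + 627.178ms (6/7)
10. 6271.777ms @ 60/7 + 627.178ms (6/7)
11. 6898.955ms @ 66/7 + 627.178ms (6/7)
12. 7526.132ms @ 72/7 + 627.178ms (6/7)
13. 8153.31ms @ 78/7 + 627.178ms (6/7)

note 4 onset = 18/7b = 1881.533ms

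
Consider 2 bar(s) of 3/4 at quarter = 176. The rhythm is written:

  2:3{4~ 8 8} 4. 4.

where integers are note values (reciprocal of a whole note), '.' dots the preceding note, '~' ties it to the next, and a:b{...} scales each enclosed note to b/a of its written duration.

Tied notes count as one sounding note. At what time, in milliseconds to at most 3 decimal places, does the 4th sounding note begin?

1. 0.0ms @ 0 + 767.045ms (9/4)
2. 767.045ms @ 9/4 + 255.682ms (3/4)
3. 1022.727ms @ 3 + 511.364ms (3/2)
4. 1534.091ms @ 9/2 + 511.364ms (3/2)

note 4 onset = 9/2b = 1534.091ms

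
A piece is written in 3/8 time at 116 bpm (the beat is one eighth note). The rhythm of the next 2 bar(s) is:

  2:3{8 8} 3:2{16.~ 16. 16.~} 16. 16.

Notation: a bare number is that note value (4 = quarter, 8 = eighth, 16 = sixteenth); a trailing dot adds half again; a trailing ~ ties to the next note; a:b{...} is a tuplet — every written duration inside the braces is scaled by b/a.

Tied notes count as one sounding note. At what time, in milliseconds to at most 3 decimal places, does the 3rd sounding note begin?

note 3 onset = 3b = 1551.724ms

1. 0.0ms @ 0 + 775.862ms (3/2)
2. 775.862ms @ 3/2 + 775.862ms (3/2)
3. 1551.724ms @ 3 + 517.241ms (1)
4. 2068.966ms @ 4 + 646.552ms (5/4)
5. 2715.517ms @ 21/4 + 387.931ms (3/4)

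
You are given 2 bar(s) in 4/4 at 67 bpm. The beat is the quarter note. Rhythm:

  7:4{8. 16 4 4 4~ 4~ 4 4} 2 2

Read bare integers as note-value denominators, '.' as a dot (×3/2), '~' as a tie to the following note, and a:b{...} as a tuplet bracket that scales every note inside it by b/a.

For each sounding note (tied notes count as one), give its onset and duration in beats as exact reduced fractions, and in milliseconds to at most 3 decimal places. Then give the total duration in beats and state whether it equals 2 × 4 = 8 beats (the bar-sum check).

1) 0.0ms=0b +383.795ms=3/7b
2) 383.795ms=3/7b +127.932ms=1/7b
3) 511.727ms=4/7b +511.727ms=4/7b
4) 1023.454ms=8/7b +511.727ms=4/7b
5) 1535.181ms=12/7b +1535.181ms=12/7b
6) 3070.362ms=24/7b +511.727ms=4/7b
7) 3582.09ms=4b +1791.045ms=2b
8) 5373.134ms=6b +1791.045ms=2b
Σ=8b of 8 (67bpm 4/4) — PASS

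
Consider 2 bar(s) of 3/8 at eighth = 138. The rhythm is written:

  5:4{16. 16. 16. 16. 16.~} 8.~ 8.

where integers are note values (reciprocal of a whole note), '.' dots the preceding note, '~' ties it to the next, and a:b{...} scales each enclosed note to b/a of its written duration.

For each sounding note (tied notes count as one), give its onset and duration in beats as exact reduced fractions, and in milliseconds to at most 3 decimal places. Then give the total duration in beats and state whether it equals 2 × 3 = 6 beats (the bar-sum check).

1) 0.0ms=0b +260.87ms=3/5b
2) 260.87ms=3/5b +260.87ms=3/5b
3) 521.739ms=6/5b +260.87ms=3/5b
4) 782.609ms=9/5b +260.87ms=3/5b
5) 1043.478ms=12/5b +1565.217ms=18/5b
Σ=6b of 6 (138bpm 3/8) — PASS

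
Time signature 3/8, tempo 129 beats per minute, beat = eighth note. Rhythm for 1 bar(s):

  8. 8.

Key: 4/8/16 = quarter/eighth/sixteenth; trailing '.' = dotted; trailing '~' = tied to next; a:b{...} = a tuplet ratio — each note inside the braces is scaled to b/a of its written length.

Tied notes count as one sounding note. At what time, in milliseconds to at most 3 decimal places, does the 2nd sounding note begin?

note 2 onset = 3/2b = 697.674ms

1. 0.0ms @ 0 + 697.674ms (3/2)
2. 697.674ms @ 3/2 + 697.674ms (3/2)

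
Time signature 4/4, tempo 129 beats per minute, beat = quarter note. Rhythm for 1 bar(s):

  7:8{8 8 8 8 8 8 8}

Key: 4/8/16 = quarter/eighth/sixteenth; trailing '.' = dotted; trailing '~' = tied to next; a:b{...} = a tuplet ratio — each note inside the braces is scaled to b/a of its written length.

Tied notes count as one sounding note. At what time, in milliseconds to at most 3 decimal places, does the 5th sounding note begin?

1. 0.0ms @ 0 + 265.781ms (4/7)
2. 265.781ms @ 4/7 + 265.781ms (4/7)
3. 531.561ms @ 8/7 + 265.781ms (4/7)
4. 797.342ms @ 12/7 + 265.781ms (4/7)
5. 1063.123ms @ 16/7 + 265.781ms (4/7)
6. 1328.904ms @ 20/7 + 265.781ms (4/7)
7. 1594.684ms @ 24/7 + 265.781ms (4/7)

note 5 onset = 16/7b = 1063.123ms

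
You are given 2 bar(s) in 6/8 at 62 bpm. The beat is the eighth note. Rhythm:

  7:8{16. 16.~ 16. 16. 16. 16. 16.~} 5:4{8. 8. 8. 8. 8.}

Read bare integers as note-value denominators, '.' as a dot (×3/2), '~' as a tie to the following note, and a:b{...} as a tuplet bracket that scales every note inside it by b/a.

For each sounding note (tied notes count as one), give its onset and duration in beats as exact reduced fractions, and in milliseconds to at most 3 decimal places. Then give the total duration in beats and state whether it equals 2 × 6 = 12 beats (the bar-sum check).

1) 0.0ms=0b +829.493ms=6/7b
2) 829.493ms=6/7b +1658.986ms=12/7b
3) 2488.479ms=18/7b +829.493ms=6/7b
4) 3317.972ms=24/7b +829.493ms=6/7b
5) 4147.465ms=30/7b +829.493ms=6/7b
6) 4976.959ms=36/7b +1990.783ms=72/35b
7) 6967.742ms=36/5b +1161.29ms=6/5b
8) 8129.032ms=42/5b +1161.29ms=6/5b
9) 9290.323ms=48/5b +1161.29ms=6/5b
10) 10451.613ms=54/5b +1161.29ms=6/5b
Σ=12b of 12 (62bpm 6/8) — PASS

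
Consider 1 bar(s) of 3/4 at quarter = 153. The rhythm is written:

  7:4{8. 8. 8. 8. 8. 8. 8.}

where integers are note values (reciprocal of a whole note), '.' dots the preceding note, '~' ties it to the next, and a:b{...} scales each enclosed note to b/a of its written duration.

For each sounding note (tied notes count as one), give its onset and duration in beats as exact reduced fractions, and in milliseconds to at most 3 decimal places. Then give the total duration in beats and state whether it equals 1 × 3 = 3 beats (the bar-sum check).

1) 0.0ms=0b +168.067ms=3/7b
2) 168.067ms=3/7b +168.067ms=3/7b
3) 336.134ms=6/7b +168.067ms=3/7b
4) 504.202ms=9/7b +168.067ms=3/7b
5) 672.269ms=12/7b +168.067ms=3/7b
6) 840.336ms=15/7b +168.067ms=3/7b
7) 1008.403ms=18/7b +168.067ms=3/7b
Σ=3b of 3 (153bpm 3/4) — PASS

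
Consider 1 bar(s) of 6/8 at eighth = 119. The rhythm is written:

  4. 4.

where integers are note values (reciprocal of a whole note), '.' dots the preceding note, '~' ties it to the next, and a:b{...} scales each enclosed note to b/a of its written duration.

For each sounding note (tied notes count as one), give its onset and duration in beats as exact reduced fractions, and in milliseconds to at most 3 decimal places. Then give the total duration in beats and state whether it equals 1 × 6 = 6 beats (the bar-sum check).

1) 0.0ms=0b +1512.605ms=3b
2) 1512.605ms=3b +1512.605ms=3b
Σ=6b of 6 (119bpm 6/8) — PASS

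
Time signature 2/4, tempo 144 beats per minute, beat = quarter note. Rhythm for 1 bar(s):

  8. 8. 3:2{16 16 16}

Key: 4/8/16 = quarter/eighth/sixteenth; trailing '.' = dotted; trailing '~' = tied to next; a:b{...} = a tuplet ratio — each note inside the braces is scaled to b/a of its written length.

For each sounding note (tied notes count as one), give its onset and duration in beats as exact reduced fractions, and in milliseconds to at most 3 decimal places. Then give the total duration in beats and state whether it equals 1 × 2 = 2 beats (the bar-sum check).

1) 0.0ms=0b +312.5ms=3/4b
2) 312.5ms=3/4b +312.5ms=3/4b
3) 625.0ms=3/2b +69.444ms=1/6b
4) 694.444ms=5/3b +69.444ms=1/6b
5) 763.889ms=11/6b +69.444ms=1/6b
Σ=2b of 2 (144bpm 2/4) — PASS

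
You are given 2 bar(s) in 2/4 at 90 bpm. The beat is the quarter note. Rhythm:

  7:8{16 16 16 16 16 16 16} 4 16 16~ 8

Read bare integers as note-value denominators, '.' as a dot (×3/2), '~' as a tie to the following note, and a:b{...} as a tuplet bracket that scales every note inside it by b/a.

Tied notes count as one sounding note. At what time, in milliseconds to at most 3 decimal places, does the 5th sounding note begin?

1. 0.0ms @ 0 + 190.476ms (2/7)
2. 190.476ms @ 2/7 + 190.476ms (2/7)
3. 380.952ms @ 4/7 + 190.476ms (2/7)
4. 571.429ms @ 6/7 + 190.476ms (2/7)
5. 761.905ms @ 8/7 + 190.476ms (2/7)
6. 952.381ms @ 10/7 + 190.476ms (2/7)
7. 1142.857ms @ 12/7 + 190.476ms (2/7)
8. 1333.333ms @ 2 + 666.667ms (1)
9. 2000.0ms @ 3 + 166.667ms (1/4)
10. 2166.667ms @ 13/4 + 500.0ms (3/4)

note 5 onset = 8/7b = 761.905ms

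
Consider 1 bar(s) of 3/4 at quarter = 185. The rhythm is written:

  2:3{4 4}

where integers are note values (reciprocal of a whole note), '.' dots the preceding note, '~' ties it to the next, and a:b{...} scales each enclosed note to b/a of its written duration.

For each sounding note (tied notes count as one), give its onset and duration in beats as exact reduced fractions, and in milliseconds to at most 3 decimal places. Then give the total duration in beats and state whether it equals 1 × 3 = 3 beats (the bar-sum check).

1) 0.0ms=0b +486.486ms=3/2b
2) 486.486ms=3/2b +486.486ms=3/2b
Σ=3b of 3 (185bpm 3/4) — PASS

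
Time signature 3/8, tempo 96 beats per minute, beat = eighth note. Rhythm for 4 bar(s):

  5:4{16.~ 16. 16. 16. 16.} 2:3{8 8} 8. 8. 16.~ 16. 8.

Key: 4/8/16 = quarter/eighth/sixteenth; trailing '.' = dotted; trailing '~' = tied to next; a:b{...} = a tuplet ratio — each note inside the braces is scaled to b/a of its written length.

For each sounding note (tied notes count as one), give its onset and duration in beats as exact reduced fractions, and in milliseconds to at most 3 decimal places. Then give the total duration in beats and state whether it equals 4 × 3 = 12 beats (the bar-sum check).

1) 0.0ms=0b +750.0ms=6/5b
2) 750.0ms=6/5b +375.0ms=3/5b
3) 1125.0ms=9/5b +375.0ms=3/5b
4) 1500.0ms=12/5b +375.0ms=3/5b
5) 1875.0ms=3b +937.5ms=3/2b
6) 2812.5ms=9/2b +937.5ms=3/2b
7) 3750.0ms=6b +937.5ms=3/2b
8) 4687.5ms=15/2b +937.5ms=3/2b
9) 5625.0ms=9b +937.5ms=3/2b
10) 6562.5ms=21/2b +937.5ms=3/2b
Σ=12b of 12 (96bpm 3/8) — PASS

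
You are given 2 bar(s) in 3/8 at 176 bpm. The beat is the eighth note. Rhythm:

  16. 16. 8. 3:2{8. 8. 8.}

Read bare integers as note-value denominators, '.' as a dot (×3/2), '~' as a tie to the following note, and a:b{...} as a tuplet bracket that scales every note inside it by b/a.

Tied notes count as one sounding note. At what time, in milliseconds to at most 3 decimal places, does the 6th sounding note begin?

1. 0.0ms @ 0 + 255.682ms (3/4)
2. 255.682ms @ 3/4 + 255.682ms (3/4)
3. 511.364ms @ 3/2 + 511.364ms (3/2)
4. 1022.727ms @ 3 + 340.909ms (1)
5. 1363.636ms @ 4 + 340.909ms (1)
6. 1704.545ms @ 5 + 340.909ms (1)

note 6 onset = 5b = 1704.545ms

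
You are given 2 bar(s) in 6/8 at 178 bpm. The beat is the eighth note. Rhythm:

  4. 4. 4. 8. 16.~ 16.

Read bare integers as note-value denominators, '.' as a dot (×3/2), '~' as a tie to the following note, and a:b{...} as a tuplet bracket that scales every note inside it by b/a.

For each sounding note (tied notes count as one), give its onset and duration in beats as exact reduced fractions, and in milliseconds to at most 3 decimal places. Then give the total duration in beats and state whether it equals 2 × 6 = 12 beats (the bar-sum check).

1) 0.0ms=0b +1011.236ms=3b
2) 1011.236ms=3b +1011.236ms=3b
3) 2022.472ms=6b +1011.236ms=3b
4) 3033.708ms=9b +505.618ms=3/2b
5) 3539.326ms=21/2b +505.618ms=3/2b
Σ=12b of 12 (178bpm 6/8) — PASS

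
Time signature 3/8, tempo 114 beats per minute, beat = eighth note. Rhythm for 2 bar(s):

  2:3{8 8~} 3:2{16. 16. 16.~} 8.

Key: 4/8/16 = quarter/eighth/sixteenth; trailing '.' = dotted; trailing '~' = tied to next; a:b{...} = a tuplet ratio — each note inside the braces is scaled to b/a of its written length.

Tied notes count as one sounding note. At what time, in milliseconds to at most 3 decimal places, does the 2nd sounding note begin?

note 2 onset = 3/2b = 789.474ms

1. 0.0ms @ 0 + 789.474ms (3/2)
2. 789.474ms @ 3/2 + 1052.632ms (2)
3. 1842.105ms @ 7/2 + 263.158ms (1/2)
4. 2105.263ms @ 4 + 1052.632ms (2)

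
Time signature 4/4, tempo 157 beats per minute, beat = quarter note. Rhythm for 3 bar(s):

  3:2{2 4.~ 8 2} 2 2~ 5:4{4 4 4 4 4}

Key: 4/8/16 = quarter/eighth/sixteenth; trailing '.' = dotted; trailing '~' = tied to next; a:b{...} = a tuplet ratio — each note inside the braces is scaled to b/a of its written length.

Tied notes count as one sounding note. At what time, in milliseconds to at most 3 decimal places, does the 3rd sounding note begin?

note 3 onset = 8/3b = 1019.108ms

1. 0.0ms @ 0 + 509.554ms (4/3)
2. 509.554ms @ 4/3 + 509.554ms (4/3)
3. 1019.108ms @ 8/3 + 509.554ms (4/3)
4. 1528.662ms @ 4 + 764.331ms (2)
5. 2292.994ms @ 6 + 1070.064ms (14/5)
6. 3363.057ms @ 44/5 + 305.732ms (4/5)
7. 3668.79ms @ 48/5 + 305.732ms (4/5)
8. 3974.522ms @ 52/5 + 305.732ms (4/5)
9. 4280.255ms @ 56/5 + 305.732ms (4/5)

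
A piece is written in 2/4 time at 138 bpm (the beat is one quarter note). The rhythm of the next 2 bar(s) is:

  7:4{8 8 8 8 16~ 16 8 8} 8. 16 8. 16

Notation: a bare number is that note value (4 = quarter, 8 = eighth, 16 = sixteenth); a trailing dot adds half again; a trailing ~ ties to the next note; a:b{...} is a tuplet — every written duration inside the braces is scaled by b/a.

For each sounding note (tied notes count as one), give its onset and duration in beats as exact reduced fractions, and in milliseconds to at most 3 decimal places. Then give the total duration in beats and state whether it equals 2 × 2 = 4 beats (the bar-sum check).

1) 0.0ms=0b +124.224ms=2/7b
2) 124.224ms=2/7b +124.224ms=2/7b
3) 248.447ms=4/7b +124.224ms=2/7b
4) 372.671ms=6/7b +124.224ms=2/7b
5) 496.894ms=8/7b +124.224ms=2/7b
6) 621.118ms=10/7b +124.224ms=2/7b
7) 745.342ms=12/7b +124.224ms=2/7b
8) 869.565ms=2b +326.087ms=3/4b
9) 1195.652ms=11/4b +108.696ms=1/4b
10) 1304.348ms=3b +326.087ms=3/4b
11) 1630.435ms=15/4b +108.696ms=1/4b
Σ=4b of 4 (138bpm 2/4) — PASS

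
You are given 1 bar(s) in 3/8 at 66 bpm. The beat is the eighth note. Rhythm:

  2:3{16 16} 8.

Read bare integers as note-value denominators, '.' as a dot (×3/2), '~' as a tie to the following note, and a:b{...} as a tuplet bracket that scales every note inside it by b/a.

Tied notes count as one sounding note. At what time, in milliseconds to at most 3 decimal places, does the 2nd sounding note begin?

1. 0.0ms @ 0 + 681.818ms (3/4)
2. 681.818ms @ 3/4 + 681.818ms (3/4)
3. 1363.636ms @ 3/2 + 1363.636ms (3/2)

note 2 onset = 3/4b = 681.818ms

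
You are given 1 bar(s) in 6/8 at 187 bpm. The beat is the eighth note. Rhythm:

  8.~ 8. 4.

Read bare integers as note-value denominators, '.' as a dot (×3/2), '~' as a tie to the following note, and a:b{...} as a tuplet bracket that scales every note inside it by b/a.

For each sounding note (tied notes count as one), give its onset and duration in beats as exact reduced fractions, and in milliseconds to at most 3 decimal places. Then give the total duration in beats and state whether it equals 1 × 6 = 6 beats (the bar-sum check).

1) 0.0ms=0b +962.567ms=3b
2) 962.567ms=3b +962.567ms=3b
Σ=6b of 6 (187bpm 6/8) — PASS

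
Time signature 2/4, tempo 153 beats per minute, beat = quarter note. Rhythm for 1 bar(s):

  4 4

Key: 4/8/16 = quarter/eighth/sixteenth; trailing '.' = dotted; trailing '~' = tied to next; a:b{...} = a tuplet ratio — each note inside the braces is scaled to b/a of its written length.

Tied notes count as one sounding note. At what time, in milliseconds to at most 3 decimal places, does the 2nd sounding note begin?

1. 0.0ms @ 0 + 392.157ms (1)
2. 392.157ms @ 1 + 392.157ms (1)

note 2 onset = 1b = 392.157ms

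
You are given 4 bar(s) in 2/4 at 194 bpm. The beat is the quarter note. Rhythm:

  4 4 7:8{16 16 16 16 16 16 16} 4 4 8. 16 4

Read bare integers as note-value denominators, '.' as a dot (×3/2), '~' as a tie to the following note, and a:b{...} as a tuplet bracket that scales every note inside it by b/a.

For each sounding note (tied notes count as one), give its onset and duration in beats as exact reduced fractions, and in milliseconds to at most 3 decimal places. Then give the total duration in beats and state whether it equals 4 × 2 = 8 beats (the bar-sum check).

1) 0.0ms=0b +309.278ms=1b
2) 309.278ms=1b +309.278ms=1b
3) 618.557ms=2b +88.365ms=2/7b
4) 706.922ms=16/7b +88.365ms=2/7b
5) 795.287ms=18/7b +88.365ms=2/7b
6) 883.652ms=20/7b +88.365ms=2/7b
7) 972.018ms=22/7b +88.365ms=2/7b
8) 1060.383ms=24/7b +88.365ms=2/7b
9) 1148.748ms=26/7b +88.365ms=2/7b
10) 1237.113ms=4b +309.278ms=1b
11) 1546.392ms=5b +309.278ms=1b
12) 1855.67ms=6b +231.959ms=3/4b
13) 2087.629ms=27/4b +77.32ms=1/4b
14) 2164.948ms=7b +309.278ms=1b
Σ=8b of 8 (194bpm 2/4) — PASS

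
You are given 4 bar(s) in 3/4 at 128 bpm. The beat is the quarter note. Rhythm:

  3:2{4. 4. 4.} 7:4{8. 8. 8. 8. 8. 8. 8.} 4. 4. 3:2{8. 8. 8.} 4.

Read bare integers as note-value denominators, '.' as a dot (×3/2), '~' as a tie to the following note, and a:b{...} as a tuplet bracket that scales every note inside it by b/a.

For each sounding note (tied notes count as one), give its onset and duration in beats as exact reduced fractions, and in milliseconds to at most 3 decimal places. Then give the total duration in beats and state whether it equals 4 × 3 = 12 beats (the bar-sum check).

1) 0.0ms=0b +468.75ms=1b
2) 468.75ms=1b +468.75ms=1b
3) 937.5ms=2b +468.75ms=1b
4) 1406.25ms=3b +200.893ms=3/7b
5) 1607.143ms=24/7b +200.893ms=3/7b
6) 1808.036ms=27/7b +200.893ms=3/7b
7) 2008.929ms=30/7b +200.893ms=3/7b
8) 2209.821ms=33/7b +200.893ms=3/7b
9) 2410.714ms=36/7b +200.893ms=3/7b
10) 2611.607ms=39/7b +200.893ms=3/7b
11) 2812.5ms=6b +703.125ms=3/2b
12) 3515.625ms=15/2b +703.125ms=3/2b
13) 4218.75ms=9b +234.375ms=1/2b
14) 4453.125ms=19/2b +234.375ms=1/2b
15) 4687.5ms=10b +234.375ms=1/2b
16) 4921.875ms=21/2b +703.125ms=3/2b
Σ=12b of 12 (128bpm 3/4) — PASS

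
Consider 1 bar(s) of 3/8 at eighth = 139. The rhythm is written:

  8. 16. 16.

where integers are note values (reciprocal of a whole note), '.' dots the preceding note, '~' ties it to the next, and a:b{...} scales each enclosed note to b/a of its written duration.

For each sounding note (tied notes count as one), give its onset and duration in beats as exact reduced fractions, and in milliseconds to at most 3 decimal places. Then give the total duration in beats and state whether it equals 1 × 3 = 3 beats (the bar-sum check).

1) 0.0ms=0b +647.482ms=3/2b
2) 647.482ms=3/2b +323.741ms=3/4b
3) 971.223ms=9/4b +323.741ms=3/4b
Σ=3b of 3 (139bpm 3/8) — PASS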